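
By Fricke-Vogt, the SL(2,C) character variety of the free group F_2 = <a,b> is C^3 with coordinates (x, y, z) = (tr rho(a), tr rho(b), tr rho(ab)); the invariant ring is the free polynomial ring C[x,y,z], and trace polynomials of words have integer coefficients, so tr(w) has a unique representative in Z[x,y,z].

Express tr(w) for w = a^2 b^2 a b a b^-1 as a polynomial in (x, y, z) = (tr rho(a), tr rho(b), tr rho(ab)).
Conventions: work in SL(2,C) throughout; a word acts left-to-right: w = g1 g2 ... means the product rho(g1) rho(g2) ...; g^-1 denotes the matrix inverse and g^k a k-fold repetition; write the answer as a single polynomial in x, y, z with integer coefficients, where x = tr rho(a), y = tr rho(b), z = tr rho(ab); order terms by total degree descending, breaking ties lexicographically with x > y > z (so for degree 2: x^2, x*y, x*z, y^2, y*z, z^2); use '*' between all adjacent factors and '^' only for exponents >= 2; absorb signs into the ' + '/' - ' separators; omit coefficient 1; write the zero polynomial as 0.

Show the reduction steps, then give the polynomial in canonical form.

trace(b a b a) = trace(b a)*trace(b a) - trace(1) = z^2 - 2
trace(b a b) = trace(b)*trace(a b) - trace(a) = y*z - x
trace(b a b a^2) = trace(a)*trace(b a b a) - trace(b a b) = x*z^2 - y*z - x
trace(a b a^3 b) = trace(a)*trace(b a b a^2) - trace(b a b a) = x^2*z^2 - x*y*z - x^2 - z^2 + 2
trace(a b a) = trace(a)*trace(b a) - trace(b) = x*z - y
trace(b a^3) = trace(a)*trace(a b a) - trace(a b) = x^2*z - x*y - z
trace(a b a^3) = trace(a)*trace(b a^3) - trace(b a^2) = x^3*z - x^2*y - 2*x*z + y
trace(a^2 b^2 a b a) = trace(b)*trace(a b a^3 b) - trace(a b a^3) = x^2*y*z^2 - x^3*z - x*y^2*z - y*z^2 + 2*x*z + y
trace(b a b a b a) = trace(b a b a)*trace(b a) - trace(a b) = z^3 - 3*z
trace(b a b a b) = trace(b)*trace(a b a b) - trace(a b a) = y*z^2 - x*z - y
trace(a b a b a^2 b) = trace(a)*trace(b a b a b a) - trace(b a b a b) = x*z^3 - y*z^2 - 2*x*z + y
trace(a^2 b^2 a b a b) = trace(b)*trace(a b a b a^2 b) - trace(a b a b a^2) = x*y*z^3 - x^2*z^2 - y^2*z^2 - x*y*z + x^2 + y^2 + z^2 - 2
trace(a^2 b^2 a b a b^-1) = trace(a^2 b^2 a b a)*trace(b) - trace(a^2 b^2 a b a b) = x^2*y^2*z^2 - x^3*y*z - x*y^3*z - x*y*z^3 + x^2*z^2 + 3*x*y*z - x^2 - z^2 + 2

x^2*y^2*z^2 - x^3*y*z - x*y^3*z - x*y*z^3 + x^2*z^2 + 3*x*y*z - x^2 - z^2 + 2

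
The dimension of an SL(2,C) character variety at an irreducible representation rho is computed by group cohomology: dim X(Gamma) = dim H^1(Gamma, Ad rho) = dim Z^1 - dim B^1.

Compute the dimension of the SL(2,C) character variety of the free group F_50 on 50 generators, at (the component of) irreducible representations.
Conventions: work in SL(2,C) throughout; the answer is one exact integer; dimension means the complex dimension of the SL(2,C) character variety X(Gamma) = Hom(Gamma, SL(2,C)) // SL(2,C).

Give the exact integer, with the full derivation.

147

Gamma = F_50 has 50 generators and no relators.
A cocycle picks one sl_2 vector per generator freely, giving dim Z^1 = 3*50 = 150.
Irreducibility makes the coboundary map sl_2 -> Z^1 injective (trivial centralizer), so dim B^1 = 3.
dim X = dim H^1 = dim Z^1 - dim B^1 = 150 - 3 = 147.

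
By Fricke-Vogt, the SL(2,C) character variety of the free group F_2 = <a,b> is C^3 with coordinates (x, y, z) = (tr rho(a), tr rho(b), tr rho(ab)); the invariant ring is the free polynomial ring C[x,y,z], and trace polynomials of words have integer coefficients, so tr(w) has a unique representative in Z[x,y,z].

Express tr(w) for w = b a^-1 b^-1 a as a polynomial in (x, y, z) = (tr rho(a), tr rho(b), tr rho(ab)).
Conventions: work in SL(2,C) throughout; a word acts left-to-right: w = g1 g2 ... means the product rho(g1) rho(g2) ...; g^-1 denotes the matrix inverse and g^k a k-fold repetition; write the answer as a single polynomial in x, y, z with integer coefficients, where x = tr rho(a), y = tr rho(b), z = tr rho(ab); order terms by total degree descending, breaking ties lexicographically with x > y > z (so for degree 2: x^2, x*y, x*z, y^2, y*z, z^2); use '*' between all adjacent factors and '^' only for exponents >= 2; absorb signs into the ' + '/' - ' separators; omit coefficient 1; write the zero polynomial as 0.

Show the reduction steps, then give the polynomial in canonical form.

trace(b a b) = trace(b)*trace(a b) - trace(a)  (reduce the b square) = y*z - x
trace(b a b a) = trace(b a)*trace(b a) - trace(1)  (split on b) = z^2 - 2
reduce: trace(a b a^-1 b) = trace(b a b)*trace(a) - trace(b a b a)  (eliminate a^-1) = x*y*z - x^2 - z^2 + 2
trace(b a^-1 b^-1 a) = trace(a b a^-1)*trace(b) - trace(a b a^-1 b)  (eliminate b^-1) = -x*y*z + x^2 + y^2 + z^2 - 2

-x*y*z + x^2 + y^2 + z^2 - 2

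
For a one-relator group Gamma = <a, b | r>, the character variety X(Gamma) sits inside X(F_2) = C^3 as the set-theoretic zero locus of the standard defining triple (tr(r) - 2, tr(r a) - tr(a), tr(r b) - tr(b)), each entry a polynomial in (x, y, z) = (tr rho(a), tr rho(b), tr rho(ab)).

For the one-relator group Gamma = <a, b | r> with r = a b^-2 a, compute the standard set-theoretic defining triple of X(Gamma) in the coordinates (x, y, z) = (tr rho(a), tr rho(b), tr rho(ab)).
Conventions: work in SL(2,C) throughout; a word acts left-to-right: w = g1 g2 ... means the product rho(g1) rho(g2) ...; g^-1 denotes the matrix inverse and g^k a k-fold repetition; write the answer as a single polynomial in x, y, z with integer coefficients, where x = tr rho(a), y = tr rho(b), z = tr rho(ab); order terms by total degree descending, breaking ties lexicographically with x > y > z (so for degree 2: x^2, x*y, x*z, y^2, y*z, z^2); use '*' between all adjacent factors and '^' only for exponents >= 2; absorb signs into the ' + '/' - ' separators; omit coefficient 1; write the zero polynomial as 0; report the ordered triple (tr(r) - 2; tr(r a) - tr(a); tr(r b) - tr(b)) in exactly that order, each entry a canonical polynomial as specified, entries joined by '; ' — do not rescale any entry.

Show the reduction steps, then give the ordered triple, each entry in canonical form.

x^2*y^2 - x*y*z - x^2 - y^2; x^3*y^2 - x^2*y*z - x^3 - 2*x*y^2 + y*z + 2*x; x*y^2*z - y^3 - y*z^2 - x*z + 2*y

trace(a^2) = trace(a) * trace(a) - trace(1) = x^2 - 2
trace(a^2 b) = trace(a) * trace(b a) - trace(b) = x*z - y
trace(b^-1 a^2) = trace(a^2) * trace(b) - trace(a^2 b) = x^2*y - x*z - y
trace(a b^-2 a) = trace(b^-1 a^2) * trace(b) - trace(b^-1 a^2 b) = x^2*y^2 - x*y*z - x^2 - y^2 + 2
trace(a^3) = trace(a) * trace(a^2) - trace(a) = x^3 - 3*x
trace(a^3 b) = trace(a) * trace(a b a) - trace(a b) = x^2*z - x*y - z
trace(b^-1 a^3) = trace(a^3) * trace(b) - trace(a^3 b) = x^3*y - x^2*z - 2*x*y + z
trace(a b^-2 a^2) = trace(b^-1 a^3) * trace(b) - trace(b^-1 a^3 b) = x^3*y^2 - x^2*y*z - x^3 - 2*x*y^2 + y*z + 3*x
use: trace(a b a b) = trace(b a) * trace(b a) - trace(1)   [split at repeated b] = z^2 - 2
use: trace(a b a b^-1) = trace(a b a) * trace(b) - trace(a b a b) = x*y*z - y^2 - z^2 + 2
trace(a b^-2 a b) = trace(a b a b^-1) * trace(b) - trace(a b a) = x*y^2*z - y^3 - y*z^2 - x*z + 3*y
assemble the triple (trace(r) - 2; trace(r a) - x; trace(r b) - y)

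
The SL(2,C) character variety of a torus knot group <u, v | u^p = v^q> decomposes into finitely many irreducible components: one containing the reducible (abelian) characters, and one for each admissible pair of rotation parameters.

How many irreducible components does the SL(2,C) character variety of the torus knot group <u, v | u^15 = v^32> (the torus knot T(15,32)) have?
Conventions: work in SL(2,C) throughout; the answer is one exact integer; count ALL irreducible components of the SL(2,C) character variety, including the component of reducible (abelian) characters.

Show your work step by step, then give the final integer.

218

Gamma = < u, v | u^15 = v^32 > (torus knot T(15,32)); the central element u^15 = v^32 acts as +I or -I in any irreducible SL(2,C) representation.
So on each irreducible component the traces are pinned: tr(u) = 2*cos(pi*alpha/15) with 1 <= alpha <= 14, tr(v) = 2*cos(pi*beta/32) with 1 <= beta <= 31.
Consistency of u^15 = (-1)^alpha I with v^32 = (-1)^beta I forces alpha = beta (mod 2).
count pairs: odd alpha (7 choices) x odd beta (16), plus even alpha (7) x even beta (15): 7*16 + 7*15 = 217.
Total: 217 irreducible-character components + 1 reducible (abelian) component = 218.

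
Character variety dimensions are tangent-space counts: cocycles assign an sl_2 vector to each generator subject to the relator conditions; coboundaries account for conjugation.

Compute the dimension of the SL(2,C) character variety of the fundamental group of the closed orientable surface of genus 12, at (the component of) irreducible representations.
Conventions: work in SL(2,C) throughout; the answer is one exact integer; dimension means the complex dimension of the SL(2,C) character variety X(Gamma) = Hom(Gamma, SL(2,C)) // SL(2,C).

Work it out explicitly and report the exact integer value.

66

The genus-12 surface group: 2g = 24 generators, one relator prod [a_i, b_i].
Unconstrained cocycle data is one sl_2 vector per generator (72 dimensions), cut by the relator condition d_2(z) = 0.
H^2 = coker(d_2) is dual to H^0 = 0 at irreducible rho (Poincare duality), so d_2 is onto: dim Z^1 = 69.
Coboundaries contribute dim B^1 = 3 (injective at irreducible rho).
dim X = dim H^1 = 69 - 3 = 66.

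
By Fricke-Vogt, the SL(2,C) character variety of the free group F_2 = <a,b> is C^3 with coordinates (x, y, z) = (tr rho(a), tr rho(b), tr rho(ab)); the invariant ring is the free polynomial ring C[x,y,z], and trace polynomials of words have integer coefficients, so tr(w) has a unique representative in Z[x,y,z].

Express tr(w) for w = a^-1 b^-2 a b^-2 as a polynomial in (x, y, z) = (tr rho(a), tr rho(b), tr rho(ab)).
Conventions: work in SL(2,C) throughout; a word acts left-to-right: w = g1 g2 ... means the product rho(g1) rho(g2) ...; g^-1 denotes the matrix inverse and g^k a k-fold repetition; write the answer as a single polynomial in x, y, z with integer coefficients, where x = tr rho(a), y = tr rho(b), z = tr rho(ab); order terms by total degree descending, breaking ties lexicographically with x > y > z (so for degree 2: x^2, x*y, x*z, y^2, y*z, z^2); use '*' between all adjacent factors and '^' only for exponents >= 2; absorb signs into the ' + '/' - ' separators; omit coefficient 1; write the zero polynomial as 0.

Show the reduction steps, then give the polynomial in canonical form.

x*y^3*z - x^2*y^2 - y^2*z^2 + 2

use: tr(b^-1) = tr(b) = y
tr(a b a) = tr(a)*tr(b a) - tr(b) = x*z - y
use: tr(a b a b) = tr(b a)*tr(b a) - tr(1) = z^2 - 2
tr(b a b^-1 a) = tr(a b a)*tr(b) - tr(a b a b) = x*y*z - y^2 - z^2 + 2
apply: tr(a b^-1 a^-1 b) = tr(b a b^-1)*tr(a) - tr(b a b^-1 a) = -x*y*z + x^2 + y^2 + z^2 - 2
use: tr(a b^-1 a^-1 b^-1) = tr(a b^-1 a^-1)*tr(b) - tr(a b^-1 a^-1 b) = x*y*z - x^2 - z^2 + 2
use: tr(a^-1 b^-2 a b^-1) = tr(a b^-1 a^-1 b^-1)*tr(b) - tr(a b^-1 a^-1) = x*y^2*z - x^2*y - y*z^2 + y
tr(b^-2) = tr(b^-1)*tr(b) - tr(1) = y^2 - 2
tr(a^-1 b^-2 a b^-2) = tr(a^-1 b^-2 a b^-1)*tr(b) - tr(a^-1 b^-2 a) = x*y^3*z - x^2*y^2 - y^2*z^2 + 2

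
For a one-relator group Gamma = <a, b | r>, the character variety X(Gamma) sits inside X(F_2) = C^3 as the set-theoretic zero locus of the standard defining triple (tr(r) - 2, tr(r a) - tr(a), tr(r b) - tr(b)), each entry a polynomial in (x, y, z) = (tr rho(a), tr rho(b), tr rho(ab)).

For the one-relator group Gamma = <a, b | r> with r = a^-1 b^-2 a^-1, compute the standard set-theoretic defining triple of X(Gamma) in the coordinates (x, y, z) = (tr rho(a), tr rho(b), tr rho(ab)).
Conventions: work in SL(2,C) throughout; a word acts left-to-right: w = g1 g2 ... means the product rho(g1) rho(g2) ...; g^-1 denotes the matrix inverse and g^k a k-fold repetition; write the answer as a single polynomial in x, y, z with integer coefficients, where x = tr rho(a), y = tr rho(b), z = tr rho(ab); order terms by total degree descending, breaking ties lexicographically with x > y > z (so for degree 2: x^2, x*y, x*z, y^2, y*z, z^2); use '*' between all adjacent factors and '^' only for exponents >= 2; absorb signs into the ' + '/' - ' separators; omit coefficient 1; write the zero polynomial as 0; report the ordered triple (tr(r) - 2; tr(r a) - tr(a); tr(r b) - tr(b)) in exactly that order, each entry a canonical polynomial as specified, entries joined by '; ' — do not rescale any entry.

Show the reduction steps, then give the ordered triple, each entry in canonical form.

x*y*z - x^2 - y^2; y*z - 2*x; x*y^2*z - x^2*y - y^3 - y*z^2 + x*z + 2*y

apply: tr(a^-1) = tr(a) = x
apply: tr(a^-1 b) = tr(b)*tr(a) - tr(b a) = x*y - z
tr(a^-1 b^-1) = tr(a^-1)*tr(b) - tr(a^-1 b) = z
use: tr(b^-1 a^-2) = tr(a^-1 b^-1)*tr(a) - tr(a^-1 b^-1 a) = x*z - y
use: tr(a^-2) = tr(a^-1)*tr(a) - tr(1) = x^2 - 2
apply: tr(a^-1 b^-2 a^-1) = tr(b^-1 a^-2)*tr(b) - tr(b^-1 a^-2 b) = x*y*z - x^2 - y^2 + 2
use: tr(a^-1 b^-2) = tr(a^-1 b^-1)*tr(b) - tr(a^-1)  (eliminate b^-1) = y*z - x
tr(a b a b) = tr(b a)*tr(b a) - tr(1) = z^2 - 2
tr(b^-1 a b a) = tr(a b a)*tr(b) - tr(a b a b) = x*y*z - y^2 - z^2 + 2
apply: tr(b a^-1 b^-1 a) = tr(b^-1 a b)*tr(a) - tr(b^-1 a b a) = -x*y*z + x^2 + y^2 + z^2 - 2
tr(a^-1 b a^-1 b^-1) = tr(b a^-1 b^-1)*tr(a) - tr(b a^-1 b^-1 a) = x*y*z - y^2 - z^2 + 2
tr(a^-1 b a^-1) = tr(a^-1 b)*tr(a) - tr(a^-1 b a) = x^2*y - x*z - y
use: tr(a^-1 b^-2 a^-1 b) = tr(a^-1 b a^-1 b^-1)*tr(b) - tr(a^-1 b a^-1) = x*y^2*z - x^2*y - y^3 - y*z^2 + x*z + 3*y
assemble the triple (tr(r) - 2; tr(r a) - x; tr(r b) - y)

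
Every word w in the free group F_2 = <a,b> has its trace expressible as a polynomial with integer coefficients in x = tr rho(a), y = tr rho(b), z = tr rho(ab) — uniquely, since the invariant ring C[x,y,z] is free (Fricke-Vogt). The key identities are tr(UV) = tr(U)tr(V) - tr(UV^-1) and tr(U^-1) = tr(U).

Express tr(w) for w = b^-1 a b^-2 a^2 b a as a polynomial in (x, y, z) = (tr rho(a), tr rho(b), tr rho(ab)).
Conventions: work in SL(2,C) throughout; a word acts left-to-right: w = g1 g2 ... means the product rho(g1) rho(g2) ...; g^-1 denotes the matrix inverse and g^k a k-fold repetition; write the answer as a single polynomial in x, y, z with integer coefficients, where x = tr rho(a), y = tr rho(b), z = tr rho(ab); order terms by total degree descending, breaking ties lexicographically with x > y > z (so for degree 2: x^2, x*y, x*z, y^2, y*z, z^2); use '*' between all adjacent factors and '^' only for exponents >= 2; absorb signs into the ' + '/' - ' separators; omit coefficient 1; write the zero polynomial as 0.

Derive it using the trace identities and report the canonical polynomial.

trace(b a^2) = trace(a)*trace(b a) - trace(b)   [square of a] = x*z - y
trace(a b a^2) = trace(a)*trace(b a^2) - trace(b a)   [square of a] = x^2*z - x*y - z
trace(a^2 b a^2) = trace(a)*trace(a b a^2) - trace(a b a)   [square of a] = x^3*z - x^2*y - 2*x*z + y
trace(b a b a) = trace(b a)*trace(b a) - trace(1)   [split at a repeated b] = z^2 - 2
trace(b a b) = trace(b)*trace(a b) - trace(a)   [square of b] = y*z - x
trace(b a^2 b a) = trace(a)*trace(b a b a) - trace(b a b)   [square of a] = x*z^2 - y*z - x
trace(b^2) = trace(b)*trace(b) - trace(1)   [square of b] = y^2 - 2
trace(b a^2 b) = trace(a)*trace(b^2 a) - trace(b^2)   [square of a] = x*y*z - x^2 - y^2 + 2
trace(a^2 b a^2 b) = trace(a)*trace(b a^2 b a) - trace(b a^2 b)   [square of a] = x^2*z^2 - 2*x*y*z + y^2 - 2
trace(a^2 b a^2 b^-1) = trace(a^2 b a^2)*trace(b) - trace(a^2 b a^2 b)   [inverse elimination on b] = x^3*y*z - x^2*y^2 - x^2*z^2 + 2
trace(a b^-2 a^2 b a) = trace(a^2 b a^2 b^-1)*trace(b) - trace(a^2 b a^2)   [inverse elimination on b] = x^3*y^2*z - x^2*y^3 - x^2*y*z^2 - x^3*z + x^2*y + 2*x*z + y
trace(a^2 b a b a) = trace(a)*trace(b a b a^2) - trace(b a b a)   [square of a] = x^2*z^2 - x*y*z - x^2 - z^2 + 2
trace(b a b a b a) = trace(b a)*trace(b a b a) - trace(b^-1 a^-1)   [split at a repeated b] = z^3 - 3*z
trace(b a b a b) = trace(b)*trace(a b a b) - trace(a b a)   [square of b] = y*z^2 - x*z - y
trace(a^2 b a b a b) = trace(a)*trace(b a b a b a) - trace(b a b a b)   [square of a] = x*z^3 - y*z^2 - 2*x*z + y
trace(a^2 b a b a b^-1) = trace(a^2 b a b a)*trace(b) - trace(a^2 b a b a b)   [inverse elimination on b] = x^2*y*z^2 - x*y^2*z - x*z^3 - x^2*y + 2*x*z + y
trace(a b^-2 a^2 b a b) = trace(a^2 b a b a b^-1)*trace(b) - trace(a^2 b a b a)   [inverse elimination on b] = x^2*y^2*z^2 - x*y^3*z - x*y*z^3 - x^2*y^2 - x^2*z^2 + 3*x*y*z + x^2 + y^2 + z^2 - 2
trace(b^-1 a b^-2 a^2 b a) = trace(a b^-2 a^2 b a)*trace(b) - trace(a b^-2 a^2 b a b)   [inverse elimination on b] = x^3*y^3*z - x^2*y^4 - 2*x^2*y^2*z^2 - x^3*y*z + x*y^3*z + x*y*z^3 + 2*x^2*y^2 + x^2*z^2 - x*y*z - x^2 - z^2 + 2

x^3*y^3*z - x^2*y^4 - 2*x^2*y^2*z^2 - x^3*y*z + x*y^3*z + x*y*z^3 + 2*x^2*y^2 + x^2*z^2 - x*y*z - x^2 - z^2 + 2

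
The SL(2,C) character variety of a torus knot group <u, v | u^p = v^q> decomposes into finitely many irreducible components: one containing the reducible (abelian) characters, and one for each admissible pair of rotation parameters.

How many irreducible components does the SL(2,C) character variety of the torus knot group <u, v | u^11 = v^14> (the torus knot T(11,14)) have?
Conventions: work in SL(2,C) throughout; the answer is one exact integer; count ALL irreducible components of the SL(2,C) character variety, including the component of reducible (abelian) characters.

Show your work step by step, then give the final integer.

66

For T(11,14): irreducibility forces the central element u^11 = v^14 to one of +I, -I.
This locks tr(u) to 2*cos(pi*alpha/11), alpha in 1..10, and tr(v) to 2*cos(pi*beta/14), beta in 1..13, on each component of irreducible characters.
Consistency of u^11 = (-1)^alpha I with v^14 = (-1)^beta I forces alpha = beta (mod 2).
Enumerate parity-matched pairs: 5*7 odd-odd plus 5*6 even-even gives 65.
Total: 65 irreducible-character components + 1 reducible (abelian) component = 66.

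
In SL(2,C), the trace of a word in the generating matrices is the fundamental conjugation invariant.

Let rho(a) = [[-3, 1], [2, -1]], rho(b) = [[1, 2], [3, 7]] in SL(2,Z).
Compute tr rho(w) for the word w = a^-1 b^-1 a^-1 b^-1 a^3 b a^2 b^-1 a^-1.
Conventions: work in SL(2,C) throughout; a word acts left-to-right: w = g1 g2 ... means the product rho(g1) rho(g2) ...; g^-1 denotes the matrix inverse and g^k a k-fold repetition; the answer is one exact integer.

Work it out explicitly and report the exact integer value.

rho(a^-1) = [[-1, -1], [-2, -3]]
... * rho(b^-1) = [[7, -2], [-3, 1]]  ->  [[-4, 1], [-5, 1]]
... * rho(a^-1) = [[-1, -1], [-2, -3]]  ->  [[2, 1], [3, 2]]
... * rho(b^-1) = [[7, -2], [-3, 1]]  ->  [[11, -3], [15, -4]]
... * rho(a) = [[-3, 1], [2, -1]]  ->  [[-39, 14], [-53, 19]]
... * rho(a) = [[-3, 1], [2, -1]]  ->  [[145, -53], [197, -72]]
... * rho(a) = [[-3, 1], [2, -1]]  ->  [[-541, 198], [-735, 269]]
... * rho(b) = [[1, 2], [3, 7]]  ->  [[53, 304], [72, 413]]
... * rho(a) = [[-3, 1], [2, -1]]  ->  [[449, -251], [610, -341]]
... * rho(a) = [[-3, 1], [2, -1]]  ->  [[-1849, 700], [-2512, 951]]
... * rho(b^-1) = [[7, -2], [-3, 1]]  ->  [[-15043, 4398], [-20437, 5975]]
... * rho(a^-1) = [[-1, -1], [-2, -3]]  ->  [[6247, 1849], [8487, 2512]]
tr = 6247 + 2512 = 8759

8759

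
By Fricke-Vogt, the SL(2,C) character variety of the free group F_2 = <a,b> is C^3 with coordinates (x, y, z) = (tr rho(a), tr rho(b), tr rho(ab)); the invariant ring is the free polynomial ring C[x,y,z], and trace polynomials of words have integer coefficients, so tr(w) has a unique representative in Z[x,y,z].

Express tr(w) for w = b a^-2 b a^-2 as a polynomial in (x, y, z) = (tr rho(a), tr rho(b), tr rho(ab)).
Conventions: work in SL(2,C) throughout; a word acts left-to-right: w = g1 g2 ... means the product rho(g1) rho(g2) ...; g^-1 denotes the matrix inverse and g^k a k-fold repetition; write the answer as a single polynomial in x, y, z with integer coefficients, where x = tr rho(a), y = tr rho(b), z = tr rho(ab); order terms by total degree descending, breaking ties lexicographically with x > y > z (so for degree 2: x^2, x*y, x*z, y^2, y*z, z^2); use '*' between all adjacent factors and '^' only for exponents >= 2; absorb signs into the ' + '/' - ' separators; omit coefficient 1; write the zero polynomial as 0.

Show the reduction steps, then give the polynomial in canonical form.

x^4*y^2 - 2*x^3*y*z - 2*x^2*y^2 + x^2*z^2 + 2*x*y*z + y^2 - 2

tr(b^2) = tr(b) * tr(b) - tr(1) = y^2 - 2
tr(b^2 a) = tr(b) * tr(a b) - tr(a) = y*z - x
tr(b a^-1 b) = tr(b^2) * tr(a) - tr(b^2 a) = x*y^2 - y*z - x
tr(b a b a) = tr(a b) * tr(a b) - tr(1)   [split at repeated a] = z^2 - 2
tr(b a^-1 b a) = tr(b a b) * tr(a) - tr(b a b a) = x*y*z - x^2 - z^2 + 2
tr(a^-1 b a^-1 b) = tr(b a^-1 b) * tr(a) - tr(b a^-1 b a) = x^2*y^2 - 2*x*y*z + z^2 - 2
tr(b a^-2 b a^-1) = tr(a^-1 b a^-1 b) * tr(a) - tr(a^-1 b a^-1 b a) = x^3*y^2 - 2*x^2*y*z - x*y^2 + x*z^2 + y*z - x
tr(b a^-2 b) = tr(b^2 a^-1) * tr(a) - tr(b^2) = x^2*y^2 - x*y*z - x^2 - y^2 + 2
tr(b a^-2 b a^-2) = tr(b a^-2 b a^-1) * tr(a) - tr(b a^-2 b) = x^4*y^2 - 2*x^3*y*z - 2*x^2*y^2 + x^2*z^2 + 2*x*y*z + y^2 - 2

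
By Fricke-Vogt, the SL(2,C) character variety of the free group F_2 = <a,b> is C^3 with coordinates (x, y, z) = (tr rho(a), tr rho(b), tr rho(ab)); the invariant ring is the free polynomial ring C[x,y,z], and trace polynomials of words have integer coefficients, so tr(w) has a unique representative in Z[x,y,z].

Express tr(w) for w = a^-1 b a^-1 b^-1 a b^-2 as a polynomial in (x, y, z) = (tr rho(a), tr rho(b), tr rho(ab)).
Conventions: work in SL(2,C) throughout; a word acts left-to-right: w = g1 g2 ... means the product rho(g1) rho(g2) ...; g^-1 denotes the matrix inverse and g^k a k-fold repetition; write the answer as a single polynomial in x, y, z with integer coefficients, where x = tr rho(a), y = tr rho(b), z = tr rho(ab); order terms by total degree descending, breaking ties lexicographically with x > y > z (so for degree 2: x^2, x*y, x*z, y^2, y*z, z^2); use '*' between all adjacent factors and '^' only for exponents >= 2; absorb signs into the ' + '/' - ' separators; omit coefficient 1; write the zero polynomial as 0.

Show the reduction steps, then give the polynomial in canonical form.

x^2*y^3*z - x^3*y^2 - x*y^4 - 2*x*y^2*z^2 + x^2*y*z + y^3*z + y*z^3 + 4*x*y^2 - 3*y*z - x

tr(b^-1) = tr(b) = y
reduce: tr(b^-2) = tr(b^-1) * tr(b) - tr(1) = y^2 - 2
reduce: tr(a^2) = tr(a) * tr(a) - tr(1) = x^2 - 2
so tr(a^2 b) = tr(a) * tr(b a) - tr(b) = x*z - y
so tr(a b^-1 a) = tr(a^2) * tr(b) - tr(a^2 b) = x^2*y - x*z - y
so tr(a b a b) = tr(a b) * tr(a b) - tr(1) = z^2 - 2
tr(a b^-1 a b) = tr(a b a) * tr(b) - tr(a b a b) = x*y*z - y^2 - z^2 + 2
so tr(a b^-1 a b^-1) = tr(a b^-1 a) * tr(b) - tr(a b^-1 a b) = x^2*y^2 - 2*x*y*z + z^2 - 2
so tr(a^2 b a) = tr(a) * tr(b a^2) - tr(b a) = x^2*z - x*y - z
tr(b a b) = tr(b) * tr(a b) - tr(a) = y*z - x
tr(a^2 b a b) = tr(a) * tr(b a b a) - tr(b a b) = x*z^2 - y*z - x
so tr(a b a b^-1 a) = tr(a^2 b a) * tr(b) - tr(a^2 b a b) = x^2*y*z - x*y^2 - x*z^2 + x
tr(a b a b a b) = tr(b a b a) * tr(b a) - tr(a b) = z^3 - 3*z
so tr(a b a b^-1 a b) = tr(a b a b a) * tr(b) - tr(a b a b a b) = x*y*z^2 - y^2*z - z^3 - x*y + 3*z
so tr(a b a b^-1 a b^-1) = tr(a b a b^-1 a) * tr(b) - tr(a b a b^-1 a b) = x^2*y^2*z - x*y^3 - 2*x*y*z^2 + y^2*z + z^3 + 2*x*y - 3*z
tr(b a b^-1 a b^-2 a) = tr(a b a b^-1 a b^-1) * tr(b) - tr(a b a b^-1 a) = x^2*y^3*z - x*y^4 - 2*x*y^2*z^2 - x^2*y*z + y^3*z + y*z^3 + 3*x*y^2 + x*z^2 - 3*y*z - x
tr(b^-1 a b^-2 a^-1 b a) = tr(b a b^-1 a b^-2) * tr(a) - tr(b a b^-1 a b^-2 a) = -x^2*y^3*z + x^3*y^2 + x*y^4 + 2*x*y^2*z^2 - x^2*y*z - y^3*z - y*z^3 - 3*x*y^2 + 3*y*z - x
so tr(a^-1 b a^-1 b^-1 a b^-2) = tr(b^-1 a b^-2 a^-1 b) * tr(a) - tr(b^-1 a b^-2 a^-1 b a) = x^2*y^3*z - x^3*y^2 - x*y^4 - 2*x*y^2*z^2 + x^2*y*z + y^3*z + y*z^3 + 4*x*y^2 - 3*y*z - x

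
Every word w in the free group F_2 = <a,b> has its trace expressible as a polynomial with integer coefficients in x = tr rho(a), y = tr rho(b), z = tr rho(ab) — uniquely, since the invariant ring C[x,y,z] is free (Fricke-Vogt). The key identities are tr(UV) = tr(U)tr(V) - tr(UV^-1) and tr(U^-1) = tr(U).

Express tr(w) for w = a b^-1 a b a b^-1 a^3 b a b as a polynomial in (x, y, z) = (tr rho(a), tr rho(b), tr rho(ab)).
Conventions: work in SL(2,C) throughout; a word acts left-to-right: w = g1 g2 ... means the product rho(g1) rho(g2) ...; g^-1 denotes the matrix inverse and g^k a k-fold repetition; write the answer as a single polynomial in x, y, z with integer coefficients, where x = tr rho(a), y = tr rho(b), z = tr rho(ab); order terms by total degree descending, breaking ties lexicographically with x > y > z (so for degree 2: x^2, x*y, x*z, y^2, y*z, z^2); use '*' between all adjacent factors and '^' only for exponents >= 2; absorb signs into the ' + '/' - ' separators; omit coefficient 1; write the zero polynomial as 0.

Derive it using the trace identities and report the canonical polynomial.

tr(a b a b) = tr(a b) tr(a b) - tr(1) = z^2 - 2
use: tr(b a b a b a) = tr(a b) tr(a b a b) - tr(a^-1 b^-1) = z^3 - 3*z
tr(a b a) = tr(a) tr(b a) - tr(b) = x*z - y
apply: tr(b a b a b) = tr(b) tr(a b a b) - tr(a b a) = y*z^2 - x*z - y
use: tr(a b a b a b a) = tr(a) tr(b a b a b a) - tr(b a b a b) = x*z^3 - y*z^2 - 2*x*z + y
apply: tr(a^2 b a b a b a) = tr(a) tr(a b a b a b a) - tr(a b a b a b) = x^2*z^3 - x*y*z^2 - 2*x^2*z - z^3 + x*y + 3*z
apply: tr(b a^4 b a b a) = tr(a) tr(a^2 b a b a b a) - tr(a^2 b a b a b) = x^3*z^3 - x^2*y*z^2 - 2*x^3*z - 2*x*z^3 + x^2*y + y*z^2 + 5*x*z - y
tr(a b^2) = tr(b) tr(a b) - tr(a) = y*z - x
apply: tr(b a b^2) = tr(b) tr(a b^2) - tr(a b) = y^2*z - x*y - z
tr(a b a b^2 a) = tr(a) tr(b a b^2 a) - tr(b a b^2) = x*y*z^2 - x^2*z - y^2*z + z
apply: tr(a^2 b a b^2 a) = tr(a) tr(a b a b^2 a) - tr(a b a b^2) = x^2*y*z^2 - x^3*z - x*y^2*z - y*z^2 + 2*x*z + y
use: tr(b a^4 b a b) = tr(a) tr(a^2 b a b^2 a) - tr(a^2 b a b^2) = x^3*y*z^2 - x^4*z - x^2*y^2*z - 2*x*y*z^2 + 3*x^2*z + y^2*z + x*y - z
use: tr(a b a^4 b a b a) = tr(a) tr(b a^4 b a b a) - tr(b a^4 b a b) = x^4*z^3 - 2*x^3*y*z^2 - x^4*z + x^2*y^2*z - 2*x^2*z^3 + x^3*y + 3*x*y*z^2 + 2*x^2*z - y^2*z - 2*x*y + z
tr(b a b a b a b a) = tr(a b) tr(a b a b a b) - tr(a^-1 b^-1 a^-1 b^-1) = z^4 - 4*z^2 + 2
apply: tr(a b a b a) = tr(a) tr(b a b a) - tr(b a b) = x*z^2 - y*z - x
use: tr(b a b a b a b) = tr(b) tr(a b a b a b) - tr(a b a b a) = y*z^3 - x*z^2 - 2*y*z + x
apply: tr(b a b a b a b a^2) = tr(a) tr(b a b a b a b a) - tr(b a b a b a b) = x*z^4 - y*z^3 - 3*x*z^2 + 2*y*z + x
apply: tr(a b a b a b a b a^2) = tr(a) tr(b a b a b a b a^2) - tr(b a b a b a b a) = x^2*z^4 - x*y*z^3 - 3*x^2*z^2 - z^4 + 2*x*y*z + x^2 + 4*z^2 - 2
apply: tr(a b a^4 b a b a b) = tr(a) tr(a b a b a b a b a^2) - tr(a b a b a b a b a) = x^3*z^4 - x^2*y*z^3 - 3*x^3*z^2 - 2*x*z^4 + 2*x^2*y*z + y*z^3 + x^3 + 7*x*z^2 - 2*y*z - 3*x
tr(a^3 b a b a b^-1 a b a) = tr(a b a^4 b a b a) tr(b) - tr(a b a^4 b a b a b) = x^4*y*z^3 - 2*x^3*y^2*z^2 - x^3*z^4 - x^4*y*z + x^2*y^3*z - x^2*y*z^3 + x^3*y^2 + 3*x^3*z^2 + 3*x*y^2*z^2 + 2*x*z^4 - y^3*z - y*z^3 - x^3 - 2*x*y^2 - 7*x*z^2 + 3*y*z + 3*x
tr(b^2) = tr(b) tr(b) - tr(1) = y^2 - 2
use: tr(a b^2 a) = tr(a) tr(b^2 a) - tr(b^2) = x*y*z - x^2 - y^2 + 2
tr(b a b^2 a b) = tr(b) tr(a b^2 a b) - tr(a b^2 a) = y^2*z^2 - 2*x*y*z + x^2 - 2
tr(b a b a^2 b a b) = tr(a) tr(b a b^2 a b a) - tr(b a b^2 a b) = x*y*z^3 - x^2*z^2 - y^2*z^2 + 2
tr(a b a b a^2 b a b a) = tr(a) tr(b a b a^2 b a b a) - tr(b a b a^2 b a b) = x^2*z^4 - 2*x*y*z^3 - 2*x^2*z^2 + y^2*z^2 + 2*x*y*z + x^2 - 2
apply: tr(a b a b a^3 b a b a) = tr(a) tr(a b a b a^2 b a b a) - tr(a b a b a^2 b a b) = x^3*z^4 - 2*x^2*y*z^3 - 2*x^3*z^2 + x*y^2*z^2 - x*z^4 + 2*x^2*y*z + y*z^3 + x^3 + 3*x*z^2 - 2*y*z - 3*x
use: tr(b a b a b a b a b a) = tr(b a b a) tr(b a b a b a) - tr(b^-1 a^-1) = z^5 - 5*z^3 + 5*z
tr(b a b a b a b a b) = tr(b) tr(a b a b a b a b) - tr(a b a b a b a) = y*z^4 - x*z^3 - 3*y*z^2 + 2*x*z + y
tr(a b a b a b a b a b a) = tr(a) tr(b a b a b a b a b a) - tr(b a b a b a b a b) = x*z^5 - y*z^4 - 4*x*z^3 + 3*y*z^2 + 3*x*z - y
tr(a b a b a^3 b a b a b) = tr(a) tr(a b a b a b a b a b a) - tr(a b a b a b a b a b) = x^2*z^5 - x*y*z^4 - 4*x^2*z^3 - z^5 + 3*x*y*z^2 + 3*x^2*z + 5*z^3 - x*y - 5*z
tr(a^3 b a b a b^-1 a b a b) = tr(a b a b a^3 b a b a) tr(b) - tr(a b a b a^3 b a b a b) = x^3*y*z^4 - 2*x^2*y^2*z^3 - x^2*z^5 - 2*x^3*y*z^2 + x*y^3*z^2 + 2*x^2*y^2*z + 4*x^2*z^3 + y^2*z^3 + z^5 + x^3*y - 3*x^2*z - 2*y^2*z - 5*z^3 - 2*x*y + 5*z
tr(a b^-1 a b a b^-1 a^3 b a b) = tr(a^3 b a b a b^-1 a b a) tr(b) - tr(a^3 b a b a b^-1 a b a b) = x^4*y^2*z^3 - 2*x^3*y^3*z^2 - 2*x^3*y*z^4 - x^4*y^2*z + x^2*y^4*z + x^2*y^2*z^3 + x^2*z^5 + x^3*y^3 + 5*x^3*y*z^2 + 2*x*y^3*z^2 + 2*x*y*z^4 - 2*x^2*y^2*z - 4*x^2*z^3 - y^4*z - 2*y^2*z^3 - z^5 - 2*x^3*y - 2*x*y^3 - 7*x*y*z^2 + 3*x^2*z + 5*y^2*z + 5*z^3 + 5*x*y - 5*z

x^4*y^2*z^3 - 2*x^3*y^3*z^2 - 2*x^3*y*z^4 - x^4*y^2*z + x^2*y^4*z + x^2*y^2*z^3 + x^2*z^5 + x^3*y^3 + 5*x^3*y*z^2 + 2*x*y^3*z^2 + 2*x*y*z^4 - 2*x^2*y^2*z - 4*x^2*z^3 - y^4*z - 2*y^2*z^3 - z^5 - 2*x^3*y - 2*x*y^3 - 7*x*y*z^2 + 3*x^2*z + 5*y^2*z + 5*z^3 + 5*x*y - 5*z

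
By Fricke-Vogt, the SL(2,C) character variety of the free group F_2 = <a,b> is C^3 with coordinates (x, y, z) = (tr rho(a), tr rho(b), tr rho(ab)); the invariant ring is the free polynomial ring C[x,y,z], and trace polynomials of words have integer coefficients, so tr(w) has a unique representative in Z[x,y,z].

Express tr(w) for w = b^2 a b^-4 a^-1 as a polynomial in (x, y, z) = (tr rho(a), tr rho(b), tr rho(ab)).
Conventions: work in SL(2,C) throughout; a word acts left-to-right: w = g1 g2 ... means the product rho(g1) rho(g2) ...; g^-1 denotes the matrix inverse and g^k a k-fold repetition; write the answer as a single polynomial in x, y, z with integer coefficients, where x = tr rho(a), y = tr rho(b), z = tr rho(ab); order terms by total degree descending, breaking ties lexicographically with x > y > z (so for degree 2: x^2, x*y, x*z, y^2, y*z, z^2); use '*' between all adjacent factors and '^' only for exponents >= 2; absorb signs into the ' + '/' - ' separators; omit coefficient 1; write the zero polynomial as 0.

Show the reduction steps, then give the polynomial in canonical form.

-x*y^5*z + x^2*y^4 + y^6 + y^4*z^2 + 2*x*y^3*z - 2*x^2*y^2 - 6*y^4 - 2*y^2*z^2 + 9*y^2 - 2

tr(b^2 a) = tr(b)*tr(a b) - tr(a)   [square of b] = y*z - x
tr(b^2) = tr(b)*tr(b) - tr(1)   [square of b] = y^2 - 2
tr(a b^2 a) = tr(a)*tr(b^2 a) - tr(b^2)   [square of a] = x*y*z - x^2 - y^2 + 2
apply: tr(a b a b) = tr(b a)*tr(b a) - tr(1)   [split at a repeated b] = z^2 - 2
use: tr(a b a) = tr(a)*tr(b a) - tr(b)   [square of a] = x*z - y
use: tr(a b^2 a b) = tr(b)*tr(a b a b) - tr(a b a)   [square of b] = y*z^2 - x*z - y
tr(b^2 a b^-1 a) = tr(a b^2 a)*tr(b) - tr(a b^2 a b)   [inverse elimination on b] = x*y^2*z - x^2*y - y^3 - y*z^2 + x*z + 3*y
apply: tr(b^-1 a^-1 b^2 a) = tr(b^2 a b^-1)*tr(a) - tr(b^2 a b^-1 a)   [inverse elimination on a] = -x*y^2*z + x^2*y + y^3 + y*z^2 - 3*y
apply: tr(b^-2 a^-1 b^2 a) = tr(b^-1 a^-1 b^2 a)*tr(b) - tr(b^-1 a^-1 b^2 a b)   [inverse elimination on b] = -x*y^3*z + x^2*y^2 + y^4 + y^2*z^2 - 4*y^2 + 2
tr(b^-2 a^-1 b^2 a b^-1) = tr(b^-2 a^-1 b^2 a)*tr(b) - tr(b^-2 a^-1 b^2 a b)   [inverse elimination on b] = -x*y^4*z + x^2*y^3 + y^5 + y^3*z^2 + x*y^2*z - x^2*y - 5*y^3 - y*z^2 + 5*y
apply: tr(b^2 a b^-4 a^-1) = tr(b^-2 a^-1 b^2 a b^-1)*tr(b) - tr(b^-2 a^-1 b^2 a)   [inverse elimination on b] = -x*y^5*z + x^2*y^4 + y^6 + y^4*z^2 + 2*x*y^3*z - 2*x^2*y^2 - 6*y^4 - 2*y^2*z^2 + 9*y^2 - 2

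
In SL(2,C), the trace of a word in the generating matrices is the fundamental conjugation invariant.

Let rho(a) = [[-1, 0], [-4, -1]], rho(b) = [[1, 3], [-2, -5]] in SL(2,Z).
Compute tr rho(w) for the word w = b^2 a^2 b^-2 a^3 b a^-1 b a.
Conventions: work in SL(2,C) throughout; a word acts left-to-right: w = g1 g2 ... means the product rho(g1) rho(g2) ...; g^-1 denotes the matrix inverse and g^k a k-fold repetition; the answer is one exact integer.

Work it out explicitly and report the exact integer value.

rho(b) = [[1, 3], [-2, -5]]
... * rho(b) = [[1, 3], [-2, -5]]  ->  [[-5, -12], [8, 19]]
... * rho(a) = [[-1, 0], [-4, -1]]  ->  [[53, 12], [-84, -19]]
... * rho(a) = [[-1, 0], [-4, -1]]  ->  [[-101, -12], [160, 19]]
... * rho(b^-1) = [[-5, -3], [2, 1]]  ->  [[481, 291], [-762, -461]]
... * rho(b^-1) = [[-5, -3], [2, 1]]  ->  [[-1823, -1152], [2888, 1825]]
... * rho(a) = [[-1, 0], [-4, -1]]  ->  [[6431, 1152], [-10188, -1825]]
... * rho(a) = [[-1, 0], [-4, -1]]  ->  [[-11039, -1152], [17488, 1825]]
... * rho(a) = [[-1, 0], [-4, -1]]  ->  [[15647, 1152], [-24788, -1825]]
... * rho(b) = [[1, 3], [-2, -5]]  ->  [[13343, 41181], [-21138, -65239]]
... * rho(a^-1) = [[-1, 0], [4, -1]]  ->  [[151381, -41181], [-239818, 65239]]
... * rho(b) = [[1, 3], [-2, -5]]  ->  [[233743, 660048], [-370296, -1045649]]
... * rho(a) = [[-1, 0], [-4, -1]]  ->  [[-2873935, -660048], [4552892, 1045649]]
tr = -2873935 + 1045649 = -1828286

-1828286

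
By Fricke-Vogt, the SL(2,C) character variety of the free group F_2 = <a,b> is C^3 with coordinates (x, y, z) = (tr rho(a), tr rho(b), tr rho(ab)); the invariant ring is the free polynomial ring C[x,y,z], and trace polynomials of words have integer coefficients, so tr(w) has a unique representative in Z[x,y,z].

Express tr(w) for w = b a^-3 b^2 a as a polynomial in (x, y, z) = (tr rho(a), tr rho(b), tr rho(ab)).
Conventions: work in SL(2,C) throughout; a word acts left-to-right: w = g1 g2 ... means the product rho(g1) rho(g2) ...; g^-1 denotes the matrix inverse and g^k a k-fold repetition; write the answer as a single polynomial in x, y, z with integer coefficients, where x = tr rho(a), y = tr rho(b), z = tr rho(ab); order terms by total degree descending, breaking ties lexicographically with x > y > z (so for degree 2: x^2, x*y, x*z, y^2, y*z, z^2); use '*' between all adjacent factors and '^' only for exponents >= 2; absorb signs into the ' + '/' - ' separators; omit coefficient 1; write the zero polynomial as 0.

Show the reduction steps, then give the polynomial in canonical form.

next, trace(a b^2) = trace(b) trace(a b) - trace(a) = y*z - x
and trace(b^2 a b) = trace(b) trace(a b^2) - trace(a b) = y^2*z - x*y - z
and trace(a b a b) = trace(b a) trace(b a) - trace(1) = z^2 - 2
and trace(a b a) = trace(a) trace(b a) - trace(b) = x*z - y
trace(b^2 a b a) = trace(b) trace(a b a b) - trace(a b a) = y*z^2 - x*z - y
trace(b^2 a b a^-1) = trace(b^2 a b) trace(a) - trace(b^2 a b a) = x*y^2*z - x^2*y - y*z^2 + y
and trace(b^2 a b a^-2) = trace(b^2 a b a^-1) trace(a) - trace(b^2 a b) = x^2*y^2*z - x^3*y - x*y*z^2 - y^2*z + 2*x*y + z
trace(b a^-3 b^2 a) = trace(b^2 a b a^-2) trace(a) - trace(b^2 a b a^-1) = x^3*y^2*z - x^4*y - x^2*y*z^2 - 2*x*y^2*z + 3*x^2*y + y*z^2 + x*z - y

x^3*y^2*z - x^4*y - x^2*y*z^2 - 2*x*y^2*z + 3*x^2*y + y*z^2 + x*z - y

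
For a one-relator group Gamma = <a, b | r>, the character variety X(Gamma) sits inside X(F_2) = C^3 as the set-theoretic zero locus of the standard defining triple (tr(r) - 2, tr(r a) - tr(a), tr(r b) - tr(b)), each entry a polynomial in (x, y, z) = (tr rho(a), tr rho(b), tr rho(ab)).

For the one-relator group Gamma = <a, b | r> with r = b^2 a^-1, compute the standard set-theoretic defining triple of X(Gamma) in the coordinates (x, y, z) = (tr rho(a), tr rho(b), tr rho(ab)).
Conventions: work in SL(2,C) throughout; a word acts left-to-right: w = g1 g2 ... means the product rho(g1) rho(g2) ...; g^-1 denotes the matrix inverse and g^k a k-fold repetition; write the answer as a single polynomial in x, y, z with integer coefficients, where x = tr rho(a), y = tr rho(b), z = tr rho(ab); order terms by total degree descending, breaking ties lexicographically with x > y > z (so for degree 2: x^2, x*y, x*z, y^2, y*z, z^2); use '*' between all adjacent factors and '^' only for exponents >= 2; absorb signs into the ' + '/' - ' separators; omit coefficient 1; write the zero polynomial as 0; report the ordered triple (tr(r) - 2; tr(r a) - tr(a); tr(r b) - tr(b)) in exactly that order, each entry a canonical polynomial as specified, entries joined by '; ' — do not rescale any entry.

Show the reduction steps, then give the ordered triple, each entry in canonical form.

x*y^2 - y*z - x - 2; y^2 - x - 2; x*y^3 - y^2*z - 2*x*y - y + z

trace(b^2) = trace(b)*trace(b) - trace(1) = y^2 - 2
trace(b^2 a) = trace(b)*trace(a b) - trace(a) = y*z - x
reduce: trace(b^2 a^-1) = trace(b^2)*trace(a) - trace(b^2 a) = x*y^2 - y*z - x
so trace(b^3) = trace(b)*trace(b^2) - trace(b) = y^3 - 3*y
trace(b^3 a) = trace(b)*trace(b a b) - trace(b a) = y^2*z - x*y - z
trace(b^2 a^-1 b) = trace(b^3)*trace(a) - trace(b^3 a) = x*y^3 - y^2*z - 2*x*y + z
assemble the triple (trace(r) - 2; trace(r a) - x; trace(r b) - y)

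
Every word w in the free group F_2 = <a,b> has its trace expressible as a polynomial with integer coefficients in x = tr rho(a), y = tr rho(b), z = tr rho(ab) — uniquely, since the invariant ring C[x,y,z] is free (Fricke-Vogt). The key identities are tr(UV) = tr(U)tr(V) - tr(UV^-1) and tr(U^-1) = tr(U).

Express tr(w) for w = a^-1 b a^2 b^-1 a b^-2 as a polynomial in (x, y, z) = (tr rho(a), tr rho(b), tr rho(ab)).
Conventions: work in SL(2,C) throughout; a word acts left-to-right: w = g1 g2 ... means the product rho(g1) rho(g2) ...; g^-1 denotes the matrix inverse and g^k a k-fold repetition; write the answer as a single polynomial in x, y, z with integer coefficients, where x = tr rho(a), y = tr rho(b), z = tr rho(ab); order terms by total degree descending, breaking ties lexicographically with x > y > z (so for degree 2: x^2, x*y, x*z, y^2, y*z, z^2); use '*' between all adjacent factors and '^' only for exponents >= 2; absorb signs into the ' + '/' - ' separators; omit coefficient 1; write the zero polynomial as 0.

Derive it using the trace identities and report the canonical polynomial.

trace(a^2) = trace(a) trace(a) - trace(1)   [square of a] = x^2 - 2
trace(a^3) = trace(a) trace(a^2) - trace(a)   [square of a] = x^3 - 3*x
trace(b a^2) = trace(a) trace(b a) - trace(b)   [square of a] = x*z - y
trace(a^3 b) = trace(a) trace(b a^2) - trace(b a)   [square of a] = x^2*z - x*y - z
trace(a^2 b^-1 a) = trace(a^3) trace(b) - trace(a^3 b)   [inverse elimination on b] = x^3*y - x^2*z - 2*x*y + z
trace(b a b a) = trace(a b) trace(a b) - trace(1)   [split at a repeated a] = z^2 - 2
trace(b a b) = trace(b) trace(a b) - trace(a)   [square of b] = y*z - x
trace(a b a^2 b) = trace(a) trace(b a b a) - trace(b a b)   [square of a] = x*z^2 - y*z - x
trace(a^2 b^-1 a b) = trace(a b a^2) trace(b) - trace(a b a^2 b)   [inverse elimination on b] = x^2*y*z - x*y^2 - x*z^2 + x
trace(a^2 b^-1 a b^-1) = trace(a^2 b^-1 a) trace(b) - trace(a^2 b^-1 a b)   [inverse elimination on b] = x^3*y^2 - 2*x^2*y*z - x*y^2 + x*z^2 + y*z - x
trace(a^2 b a^2) = trace(a) trace(a^2 b a) - trace(a^2 b)   [square of a] = x^3*z - x^2*y - 2*x*z + y
trace(b^2) = trace(b) trace(b) - trace(1)   [square of b] = y^2 - 2
trace(b a^2 b) = trace(a) trace(b^2 a) - trace(b^2)   [square of a] = x*y*z - x^2 - y^2 + 2
trace(a^2 b a^2 b) = trace(a) trace(b a^2 b a) - trace(b a^2 b)   [square of a] = x^2*z^2 - 2*x*y*z + y^2 - 2
trace(a b a^2 b^-1 a) = trace(a^2 b a^2) trace(b) - trace(a^2 b a^2 b)   [inverse elimination on b] = x^3*y*z - x^2*y^2 - x^2*z^2 + 2
trace(a b a b a^2) = trace(a) trace(a b a b a) - trace(a b a b)   [square of a] = x^2*z^2 - x*y*z - x^2 - z^2 + 2
trace(b a b a b a) = trace(a b) trace(a b a b) - trace(a^-1 b^-1)   [split at a repeated a] = z^3 - 3*z
trace(b a b a b) = trace(b) trace(a b a b) - trace(a b a)   [square of b] = y*z^2 - x*z - y
trace(a b a b a^2 b) = trace(a) trace(b a b a b a) - trace(b a b a b)   [square of a] = x*z^3 - y*z^2 - 2*x*z + y
trace(a b a^2 b^-1 a b) = trace(a b a b a^2) trace(b) - trace(a b a b a^2 b)   [inverse elimination on b] = x^2*y*z^2 - x*y^2*z - x*z^3 - x^2*y + 2*x*z + y
trace(b^-1 a b a^2 b^-1 a) = trace(a b a^2 b^-1 a) trace(b) - trace(a b a^2 b^-1 a b)   [inverse elimination on b] = x^3*y^2*z - x^2*y^3 - 2*x^2*y*z^2 + x*y^2*z + x*z^3 + x^2*y - 2*x*z + y
trace(b a^2 b^-1 a b^-2 a) = trace(b^-1 a b a^2 b^-1 a) trace(b) - trace(b^-1 a b a^2 b^-1 a b)   [inverse elimination on b] = x^3*y^3*z - x^2*y^4 - 2*x^2*y^2*z^2 - x^3*y*z + x*y^3*z + x*y*z^3 + 2*x^2*y^2 + x^2*z^2 - 2*x*y*z + y^2 - 2
trace(a^-1 b a^2 b^-1 a b^-2) = trace(b a^2 b^-1 a b^-2) trace(a) - trace(b a^2 b^-1 a b^-2 a)   [inverse elimination on a] = -x^3*y^3*z + x^4*y^2 + x^2*y^4 + 2*x^2*y^2*z^2 - x^3*y*z - x*y^3*z - x*y*z^3 - 3*x^2*y^2 + 3*x*y*z - x^2 - y^2 + 2

-x^3*y^3*z + x^4*y^2 + x^2*y^4 + 2*x^2*y^2*z^2 - x^3*y*z - x*y^3*z - x*y*z^3 - 3*x^2*y^2 + 3*x*y*z - x^2 - y^2 + 2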